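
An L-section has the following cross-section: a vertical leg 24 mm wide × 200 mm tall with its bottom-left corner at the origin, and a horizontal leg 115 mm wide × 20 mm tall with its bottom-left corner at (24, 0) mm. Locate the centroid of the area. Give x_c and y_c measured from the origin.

vertical leg: A = 24 × 200 = 4800.00, centroid at (12.00, 100.00).
horizontal leg: A = 115 × 20 = 2300.00, centroid at (81.50, 10.00).
ΣA = 7100.00 mm², ΣAx_c = 245050.00 mm³, ΣAy_c = 503000.00 mm³.
x_c = 245050.00/7100.00 = 34.51 mm; y_c = 503000.00/7100.00 = 70.85 mm.

x_c = 34.51 mm, y_c = 70.85 mm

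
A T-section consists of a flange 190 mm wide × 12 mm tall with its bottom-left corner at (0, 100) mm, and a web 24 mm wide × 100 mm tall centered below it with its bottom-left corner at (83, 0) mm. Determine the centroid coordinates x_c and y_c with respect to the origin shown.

x_c = 95.00 mm, y_c = 77.28 mm

web: A = 24 × 100 = 2400.00, centroid at (95.00, 50.00).
flange: A = 190 × 12 = 2280.00, centroid at (95.00, 106.00).
ΣA = 4680.00 mm²
ΣAx_c = (2400.00)(95.00) + (2280.00)(95.00) = 444600.00 mm³
ΣAy_c = (2400.00)(50.00) + (2280.00)(106.00) = 361680.00 mm³
x_c = 444600.00 / 4680.00 = 95.00 mm
y_c = 361680.00 / 4680.00 = 77.28 mm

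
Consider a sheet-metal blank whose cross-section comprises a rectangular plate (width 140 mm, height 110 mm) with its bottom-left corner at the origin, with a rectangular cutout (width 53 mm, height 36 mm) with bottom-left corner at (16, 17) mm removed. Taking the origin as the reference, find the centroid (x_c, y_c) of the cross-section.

x_c = 73.89 mm, y_c = 57.83 mm

Part | A | x̄ᵢ | ȳᵢ | A·x̄ᵢ | A·ȳᵢ
plate | 15400.00 | 70.00 | 55.00 | 1078000.00 | 847000.00
hole | -1908.00 | 42.50 | 35.00 | -81090.00 | -66780.00
Σ | 13492.00 |  |  | 996910.00 | 780220.00
x_c = 996910.00 / 13492.00 = 73.89 mm
y_c = 780220.00 / 13492.00 = 57.83 mm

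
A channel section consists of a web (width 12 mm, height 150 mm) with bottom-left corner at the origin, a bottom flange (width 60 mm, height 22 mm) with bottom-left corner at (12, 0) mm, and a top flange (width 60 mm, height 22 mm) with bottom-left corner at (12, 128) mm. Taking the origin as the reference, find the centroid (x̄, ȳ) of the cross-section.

x̄ = 27.41 mm, ȳ = 75.00 mm

web: A = 12 × 150 = 1800.00, centroid at (6.00, 75.00).
bottom flange: A = 60 × 22 = 1320.00, centroid at (42.00, 11.00).
top flange: A = 60 × 22 = 1320.00, centroid at (42.00, 139.00).
ΣA = 4440.00 mm², ΣAx̄ = 121680.00 mm³, ΣAȳ = 333000.00 mm³.
x̄ = 121680.00/4440.00 = 27.41 mm; ȳ = 333000.00/4440.00 = 75.00 mm.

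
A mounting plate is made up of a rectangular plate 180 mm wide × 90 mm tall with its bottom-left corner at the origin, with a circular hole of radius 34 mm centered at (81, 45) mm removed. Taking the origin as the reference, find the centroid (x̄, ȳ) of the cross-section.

plate: A = 180 × 90 = 16200.00, centroid at (90.00, 45.00).
hole: A = −π·34² = -3631.68, centroid at (81.00, 45.00).
ΣA = 12568.32 mm², ΣAx̄ = 1163833.83 mm³, ΣAȳ = 565574.35 mm³.
x̄ = 1163833.83/12568.32 = 92.60 mm; ȳ = 565574.35/12568.32 = 45.00 mm.

x̄ = 92.60 mm, ȳ = 45.00 mm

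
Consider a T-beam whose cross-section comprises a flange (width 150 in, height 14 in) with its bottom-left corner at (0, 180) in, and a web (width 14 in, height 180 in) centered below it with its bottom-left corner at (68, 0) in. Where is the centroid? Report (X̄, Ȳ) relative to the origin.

X̄ = 75.00 in, Ȳ = 134.09 in

Part | A | x̄ᵢ | ȳᵢ | A·x̄ᵢ | A·ȳᵢ
web | 2520.00 | 75.00 | 90.00 | 189000.00 | 226800.00
flange | 2100.00 | 75.00 | 187.00 | 157500.00 | 392700.00
Σ | 4620.00 |  |  | 346500.00 | 619500.00
X̄ = 346500.00 / 4620.00 = 75.00 in
Ȳ = 619500.00 / 4620.00 = 134.09 in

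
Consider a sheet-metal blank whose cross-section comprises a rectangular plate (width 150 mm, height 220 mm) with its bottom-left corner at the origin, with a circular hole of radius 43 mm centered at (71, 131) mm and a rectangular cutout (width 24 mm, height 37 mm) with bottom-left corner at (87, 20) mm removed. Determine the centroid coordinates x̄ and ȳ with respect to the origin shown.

Part | A | x̄ᵢ | ȳᵢ | A·x̄ᵢ | A·ȳᵢ
plate | 33000.00 | 75.00 | 110.00 | 2475000.00 | 3630000.00
hole 1 | -5808.80 | 71.00 | 131.00 | -412425.14 | -760953.43
hole 2 | -888.00 | 99.00 | 38.50 | -87912.00 | -34188.00
Σ | 26303.20 |  |  | 1974662.86 | 2834858.57
x̄ = 1974662.86 / 26303.20 = 75.07 mm
ȳ = 2834858.57 / 26303.20 = 107.78 mm

x̄ = 75.07 mm, ȳ = 107.78 mm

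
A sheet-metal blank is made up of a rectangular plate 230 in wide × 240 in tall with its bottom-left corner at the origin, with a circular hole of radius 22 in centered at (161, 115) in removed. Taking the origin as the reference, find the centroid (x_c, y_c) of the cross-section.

x_c = 113.70 in, y_c = 120.14 in

plate: A = 230 × 240 = 55200.00, centroid at (115.00, 120.00).
hole: A = −π·22² = -1520.53, centroid at (161.00, 115.00).
ΣA = 53679.47 in²
ΣAx_c = (55200.00)(115.00) + (-1520.53)(161.00) = 6103194.53 in³
ΣAy_c = (55200.00)(120.00) + (-1520.53)(115.00) = 6449138.95 in³
x_c = 6103194.53 / 53679.47 = 113.70 in
y_c = 6449138.95 / 53679.47 = 120.14 in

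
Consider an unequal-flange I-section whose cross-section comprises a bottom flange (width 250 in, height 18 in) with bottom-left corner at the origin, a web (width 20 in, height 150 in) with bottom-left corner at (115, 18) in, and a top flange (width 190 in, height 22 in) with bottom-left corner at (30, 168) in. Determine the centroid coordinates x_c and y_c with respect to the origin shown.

x_c = 125.00 in, y_c = 91.41 in

Part | A | x̄ᵢ | ȳᵢ | A·x̄ᵢ | A·ȳᵢ
bottom flange | 4500.00 | 125.00 | 9.00 | 562500.00 | 40500.00
web | 3000.00 | 125.00 | 93.00 | 375000.00 | 279000.00
top flange | 4180.00 | 125.00 | 179.00 | 522500.00 | 748220.00
Σ | 11680.00 |  |  | 1460000.00 | 1067720.00
x_c = 1460000.00 / 11680.00 = 125.00 in
y_c = 1067720.00 / 11680.00 = 91.41 in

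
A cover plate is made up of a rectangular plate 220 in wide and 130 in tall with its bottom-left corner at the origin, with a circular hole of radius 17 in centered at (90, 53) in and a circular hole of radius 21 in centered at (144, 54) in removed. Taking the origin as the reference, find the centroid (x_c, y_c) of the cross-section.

x_c = 108.90 in, y_c = 65.99 in

plate: A = 220 × 130 = 28600.00, centroid at (110.00, 65.00).
hole 1: A = −π·17² = -907.92, centroid at (90.00, 53.00).
hole 2: A = −π·21² = -1385.44, centroid at (144.00, 54.00).
ΣA = 26306.64 in²
ΣAx_c = (28600.00)(110.00) + (-907.92)(90.00) + (-1385.44)(144.00) = 2864783.48 in³
ΣAy_c = (28600.00)(65.00) + (-907.92)(53.00) + (-1385.44)(54.00) = 1736066.34 in³
x_c = 2864783.48 / 26306.64 = 108.90 in
y_c = 1736066.34 / 26306.64 = 65.99 in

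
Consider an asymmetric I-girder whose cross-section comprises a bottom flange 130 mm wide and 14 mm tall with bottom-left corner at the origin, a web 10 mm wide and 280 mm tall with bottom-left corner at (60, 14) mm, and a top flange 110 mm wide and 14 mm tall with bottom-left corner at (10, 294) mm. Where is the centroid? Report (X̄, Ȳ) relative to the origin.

X̄ = 65.00 mm, Ȳ = 147.32 mm

Part | A | x̄ᵢ | ȳᵢ | A·x̄ᵢ | A·ȳᵢ
bottom flange | 1820.00 | 65.00 | 7.00 | 118300.00 | 12740.00
web | 2800.00 | 65.00 | 154.00 | 182000.00 | 431200.00
top flange | 1540.00 | 65.00 | 301.00 | 100100.00 | 463540.00
Σ | 6160.00 |  |  | 400400.00 | 907480.00
X̄ = 400400.00 / 6160.00 = 65.00 mm
Ȳ = 907480.00 / 6160.00 = 147.32 mm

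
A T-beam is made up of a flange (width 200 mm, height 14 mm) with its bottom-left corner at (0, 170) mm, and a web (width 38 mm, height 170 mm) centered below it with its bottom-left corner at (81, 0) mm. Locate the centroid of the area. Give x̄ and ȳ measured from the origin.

x̄ = 100.00 mm, ȳ = 112.82 mm

Part | A | x̄ᵢ | ȳᵢ | A·x̄ᵢ | A·ȳᵢ
web | 6460.00 | 100.00 | 85.00 | 646000.00 | 549100.00
flange | 2800.00 | 100.00 | 177.00 | 280000.00 | 495600.00
Σ | 9260.00 |  |  | 926000.00 | 1044700.00
x̄ = 926000.00 / 9260.00 = 100.00 mm
ȳ = 1044700.00 / 9260.00 = 112.82 mm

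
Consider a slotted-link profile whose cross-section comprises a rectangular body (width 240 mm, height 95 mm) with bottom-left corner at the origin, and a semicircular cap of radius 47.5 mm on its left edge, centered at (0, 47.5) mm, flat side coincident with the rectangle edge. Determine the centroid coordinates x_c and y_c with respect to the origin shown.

x_c = 101.14 mm, y_c = 47.50 mm

Part | A | x̄ᵢ | ȳᵢ | A·x̄ᵢ | A·ȳᵢ
rectangular body | 22800.00 | 120.00 | 47.50 | 2736000.00 | 1083000.00
semicircular end | 3544.11 | -20.16 | 47.50 | -71447.92 | 168345.19
Σ | 26344.11 |  |  | 2664552.08 | 1251345.19
x_c = 2664552.08 / 26344.11 = 101.14 mm
y_c = 1251345.19 / 26344.11 = 47.50 mm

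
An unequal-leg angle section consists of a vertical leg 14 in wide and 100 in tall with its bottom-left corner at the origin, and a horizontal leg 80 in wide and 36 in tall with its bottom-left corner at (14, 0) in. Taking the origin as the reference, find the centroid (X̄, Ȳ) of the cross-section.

vertical leg: A = 14 × 100 = 1400.00, centroid at (7.00, 50.00).
horizontal leg: A = 80 × 36 = 2880.00, centroid at (54.00, 18.00).
ΣA = 4280.00 in², ΣAX̄ = 165320.00 in³, ΣAȲ = 121840.00 in³.
X̄ = 165320.00/4280.00 = 38.63 in; Ȳ = 121840.00/4280.00 = 28.47 in.

X̄ = 38.63 in, Ȳ = 28.47 in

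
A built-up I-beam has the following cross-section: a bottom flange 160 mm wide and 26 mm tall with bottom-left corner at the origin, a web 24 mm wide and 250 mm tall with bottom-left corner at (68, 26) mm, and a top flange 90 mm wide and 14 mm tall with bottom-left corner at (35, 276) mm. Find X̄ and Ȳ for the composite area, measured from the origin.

X̄ = 80.00 mm, Ȳ = 115.29 mm

bottom flange: A = 160 × 26 = 4160.00, centroid at (80.00, 13.00).
web: A = 24 × 250 = 6000.00, centroid at (80.00, 151.00).
top flange: A = 90 × 14 = 1260.00, centroid at (80.00, 283.00).
ΣA = 11420.00 mm², ΣAX̄ = 913600.00 mm³, ΣAȲ = 1316660.00 mm³.
X̄ = 913600.00/11420.00 = 80.00 mm; Ȳ = 1316660.00/11420.00 = 115.29 mm.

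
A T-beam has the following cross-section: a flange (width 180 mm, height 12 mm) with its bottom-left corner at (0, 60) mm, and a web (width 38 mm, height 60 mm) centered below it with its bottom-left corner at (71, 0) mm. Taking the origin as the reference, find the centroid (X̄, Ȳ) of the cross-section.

X̄ = 90.00 mm, Ȳ = 47.51 mm

web: A = 38 × 60 = 2280.00, centroid at (90.00, 30.00).
flange: A = 180 × 12 = 2160.00, centroid at (90.00, 66.00).
ΣA = 4440.00 mm², ΣAX̄ = 399600.00 mm³, ΣAȲ = 210960.00 mm³.
X̄ = 399600.00/4440.00 = 90.00 mm; Ȳ = 210960.00/4440.00 = 47.51 mm.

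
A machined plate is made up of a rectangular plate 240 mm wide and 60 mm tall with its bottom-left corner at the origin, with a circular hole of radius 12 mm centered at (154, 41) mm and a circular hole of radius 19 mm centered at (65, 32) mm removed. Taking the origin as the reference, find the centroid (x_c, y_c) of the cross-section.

plate: A = 240 × 60 = 14400.00, centroid at (120.00, 30.00).
hole 1: A = −π·12² = -452.39, centroid at (154.00, 41.00).
hole 2: A = −π·19² = -1134.11, centroid at (65.00, 32.00).
ΣA = 12813.50 mm²
ΣAx_c = (14400.00)(120.00) + (-452.39)(154.00) + (-1134.11)(65.00) = 1584614.57 mm³
ΣAy_c = (14400.00)(30.00) + (-452.39)(41.00) + (-1134.11)(32.00) = 377160.36 mm³
x_c = 1584614.57 / 12813.50 = 123.67 mm
y_c = 377160.36 / 12813.50 = 29.43 mm

x_c = 123.67 mm, y_c = 29.43 mm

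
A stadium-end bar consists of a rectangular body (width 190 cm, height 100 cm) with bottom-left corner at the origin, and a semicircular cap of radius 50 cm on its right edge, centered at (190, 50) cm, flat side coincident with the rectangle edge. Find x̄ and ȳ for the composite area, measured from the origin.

rectangular body: A = 190 × 100 = 19000.00, centroid at (95.00, 50.00).
semicircular end: A = ½π·50² = 3926.99, centroid at (211.22, 50.00).
ΣA = 22926.99 cm², ΣAx̄ = 2634461.59 cm³, ΣAȳ = 1146349.54 cm³.
x̄ = 2634461.59/22926.99 = 114.91 cm; ȳ = 1146349.54/22926.99 = 50.00 cm.

x̄ = 114.91 cm, ȳ = 50.00 cm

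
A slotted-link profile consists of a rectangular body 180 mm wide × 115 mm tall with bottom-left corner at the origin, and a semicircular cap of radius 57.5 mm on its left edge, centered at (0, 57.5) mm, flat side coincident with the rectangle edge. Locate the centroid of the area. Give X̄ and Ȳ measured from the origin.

X̄ = 67.05 mm, Ȳ = 57.50 mm

rectangular body: A = 180 × 115 = 20700.00, centroid at (90.00, 57.50).
semicircular end: A = ½π·57.5² = 5193.45, centroid at (-24.40, 57.50).
ΣA = 25893.45 mm², ΣAX̄ = 1736260.42 mm³, ΣAȲ = 1488873.11 mm³.
X̄ = 1736260.42/25893.45 = 67.05 mm; Ȳ = 1488873.11/25893.45 = 57.50 mm.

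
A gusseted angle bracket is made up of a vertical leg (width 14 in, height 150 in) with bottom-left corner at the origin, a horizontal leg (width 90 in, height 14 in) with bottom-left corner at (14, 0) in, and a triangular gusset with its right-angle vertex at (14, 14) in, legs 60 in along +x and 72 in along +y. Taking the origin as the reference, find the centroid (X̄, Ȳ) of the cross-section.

X̄ = 29.43 in, Ȳ = 45.00 in

vertical leg: A = 14 × 150 = 2100.00, centroid at (7.00, 75.00).
horizontal leg: A = 90 × 14 = 1260.00, centroid at (59.00, 7.00).
gusset: A = ½·60·72 = 2160.00, centroid at (34.00, 38.00).
ΣA = 5520.00 in²
ΣAX̄ = (2100.00)(7.00) + (1260.00)(59.00) + (2160.00)(34.00) = 162480.00 in³
ΣAȲ = (2100.00)(75.00) + (1260.00)(7.00) + (2160.00)(38.00) = 248400.00 in³
X̄ = 162480.00 / 5520.00 = 29.43 in
Ȳ = 248400.00 / 5520.00 = 45.00 in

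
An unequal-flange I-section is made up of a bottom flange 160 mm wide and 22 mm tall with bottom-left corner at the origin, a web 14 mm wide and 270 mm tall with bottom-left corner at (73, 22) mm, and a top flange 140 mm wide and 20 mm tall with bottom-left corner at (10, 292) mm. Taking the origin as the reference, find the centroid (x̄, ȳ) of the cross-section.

x̄ = 80.00 mm, ȳ = 146.31 mm

Part | A | x̄ᵢ | ȳᵢ | A·x̄ᵢ | A·ȳᵢ
bottom flange | 3520.00 | 80.00 | 11.00 | 281600.00 | 38720.00
web | 3780.00 | 80.00 | 157.00 | 302400.00 | 593460.00
top flange | 2800.00 | 80.00 | 302.00 | 224000.00 | 845600.00
Σ | 10100.00 |  |  | 808000.00 | 1477780.00
x̄ = 808000.00 / 10100.00 = 80.00 mm
ȳ = 1477780.00 / 10100.00 = 146.31 mm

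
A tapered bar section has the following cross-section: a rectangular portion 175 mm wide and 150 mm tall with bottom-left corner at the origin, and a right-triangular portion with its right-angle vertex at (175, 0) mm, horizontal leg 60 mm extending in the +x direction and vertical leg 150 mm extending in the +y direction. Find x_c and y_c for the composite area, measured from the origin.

Part | A | x̄ᵢ | ȳᵢ | A·x̄ᵢ | A·ȳᵢ
rectangular portion | 26250.00 | 87.50 | 75.00 | 2296875.00 | 1968750.00
triangular portion | 4500.00 | 195.00 | 50.00 | 877500.00 | 225000.00
Σ | 30750.00 |  |  | 3174375.00 | 2193750.00
x_c = 3174375.00 / 30750.00 = 103.23 mm
y_c = 2193750.00 / 30750.00 = 71.34 mm

x_c = 103.23 mm, y_c = 71.34 mm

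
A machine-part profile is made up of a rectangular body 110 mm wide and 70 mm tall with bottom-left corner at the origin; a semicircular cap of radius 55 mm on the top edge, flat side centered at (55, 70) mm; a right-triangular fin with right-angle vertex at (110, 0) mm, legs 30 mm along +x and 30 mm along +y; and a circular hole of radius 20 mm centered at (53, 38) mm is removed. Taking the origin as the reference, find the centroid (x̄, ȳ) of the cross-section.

Part | A | x̄ᵢ | ȳᵢ | A·x̄ᵢ | A·ȳᵢ
rectangular body | 7700.00 | 55.00 | 35.00 | 423500.00 | 269500.00
semicircular top | 4751.66 | 55.00 | 93.34 | 261341.24 | 443532.79
triangular fin | 450.00 | 120.00 | 10.00 | 54000.00 | 4500.00
hole | -1256.64 | 53.00 | 38.00 | -66601.76 | -47752.21
Σ | 11645.02 |  |  | 672239.47 | 669780.58
x̄ = 672239.47 / 11645.02 = 57.73 mm
ȳ = 669780.58 / 11645.02 = 57.52 mm

x̄ = 57.73 mm, ȳ = 57.52 mm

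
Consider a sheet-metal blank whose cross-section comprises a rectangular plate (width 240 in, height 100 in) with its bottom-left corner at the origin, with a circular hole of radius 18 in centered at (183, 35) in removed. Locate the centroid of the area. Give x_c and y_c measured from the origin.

plate: A = 240 × 100 = 24000.00, centroid at (120.00, 50.00).
hole: A = −π·18² = -1017.88, centroid at (183.00, 35.00).
ΣA = 22982.12 in², ΣAx_c = 2693728.69 in³, ΣAy_c = 1164374.34 in³.
x_c = 2693728.69/22982.12 = 117.21 in; y_c = 1164374.34/22982.12 = 50.66 in.

x_c = 117.21 in, y_c = 50.66 in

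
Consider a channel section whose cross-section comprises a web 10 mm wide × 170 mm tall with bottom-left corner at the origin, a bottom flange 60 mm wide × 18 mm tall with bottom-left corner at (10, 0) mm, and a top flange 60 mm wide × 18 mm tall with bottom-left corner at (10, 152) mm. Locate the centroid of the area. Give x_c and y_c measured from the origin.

x_c = 24.59 mm, y_c = 85.00 mm

web: A = 10 × 170 = 1700.00, centroid at (5.00, 85.00).
bottom flange: A = 60 × 18 = 1080.00, centroid at (40.00, 9.00).
top flange: A = 60 × 18 = 1080.00, centroid at (40.00, 161.00).
ΣA = 3860.00 mm²
ΣAx_c = (1700.00)(5.00) + (1080.00)(40.00) + (1080.00)(40.00) = 94900.00 mm³
ΣAy_c = (1700.00)(85.00) + (1080.00)(9.00) + (1080.00)(161.00) = 328100.00 mm³
x_c = 94900.00 / 3860.00 = 24.59 mm
y_c = 328100.00 / 3860.00 = 85.00 mm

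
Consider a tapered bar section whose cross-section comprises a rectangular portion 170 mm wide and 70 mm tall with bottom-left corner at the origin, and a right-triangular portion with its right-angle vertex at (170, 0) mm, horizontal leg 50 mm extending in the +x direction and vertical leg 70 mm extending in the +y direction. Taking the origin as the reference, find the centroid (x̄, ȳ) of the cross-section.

rectangular portion: A = 170 × 70 = 11900.00, centroid at (85.00, 35.00).
triangular portion: A = ½·50·70 = 1750.00, centroid at (186.67, 23.33).
ΣA = 13650.00 mm²
ΣAx̄ = (11900.00)(85.00) + (1750.00)(186.67) = 1338166.67 mm³
ΣAȳ = (11900.00)(35.00) + (1750.00)(23.33) = 457333.33 mm³
x̄ = 1338166.67 / 13650.00 = 98.03 mm
ȳ = 457333.33 / 13650.00 = 33.50 mm

x̄ = 98.03 mm, ȳ = 33.50 mm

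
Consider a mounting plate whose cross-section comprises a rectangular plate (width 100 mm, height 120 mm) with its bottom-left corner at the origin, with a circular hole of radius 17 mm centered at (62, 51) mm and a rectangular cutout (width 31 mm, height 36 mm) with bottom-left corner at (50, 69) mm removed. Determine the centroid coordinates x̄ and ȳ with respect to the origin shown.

Part | A | x̄ᵢ | ȳᵢ | A·x̄ᵢ | A·ȳᵢ
plate | 12000.00 | 50.00 | 60.00 | 600000.00 | 720000.00
hole 1 | -907.92 | 62.00 | 51.00 | -56291.06 | -46303.93
hole 2 | -1116.00 | 65.50 | 87.00 | -73098.00 | -97092.00
Σ | 9976.08 |  |  | 470610.94 | 576604.07
x̄ = 470610.94 / 9976.08 = 47.17 mm
ȳ = 576604.07 / 9976.08 = 57.80 mm

x̄ = 47.17 mm, ȳ = 57.80 mm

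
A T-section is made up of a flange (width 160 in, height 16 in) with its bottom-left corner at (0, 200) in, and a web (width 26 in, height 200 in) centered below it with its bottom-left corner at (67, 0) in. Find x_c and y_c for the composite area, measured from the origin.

x_c = 80.00 in, y_c = 135.63 in

web: A = 26 × 200 = 5200.00, centroid at (80.00, 100.00).
flange: A = 160 × 16 = 2560.00, centroid at (80.00, 208.00).
ΣA = 7760.00 in², ΣAx_c = 620800.00 in³, ΣAy_c = 1052480.00 in³.
x_c = 620800.00/7760.00 = 80.00 in; y_c = 1052480.00/7760.00 = 135.63 in.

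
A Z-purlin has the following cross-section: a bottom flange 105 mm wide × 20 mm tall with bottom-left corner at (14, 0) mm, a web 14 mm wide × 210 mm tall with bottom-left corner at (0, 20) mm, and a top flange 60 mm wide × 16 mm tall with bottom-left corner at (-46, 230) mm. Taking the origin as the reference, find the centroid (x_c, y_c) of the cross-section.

x_c = 24.14 mm, y_c = 102.83 mm

bottom flange: A = 105 × 20 = 2100.00, centroid at (66.50, 10.00).
web: A = 14 × 210 = 2940.00, centroid at (7.00, 125.00).
top flange: A = 60 × 16 = 960.00, centroid at (-16.00, 238.00).
ΣA = 6000.00 mm², ΣAx_c = 144870.00 mm³, ΣAy_c = 616980.00 mm³.
x_c = 144870.00/6000.00 = 24.14 mm; y_c = 616980.00/6000.00 = 102.83 mm.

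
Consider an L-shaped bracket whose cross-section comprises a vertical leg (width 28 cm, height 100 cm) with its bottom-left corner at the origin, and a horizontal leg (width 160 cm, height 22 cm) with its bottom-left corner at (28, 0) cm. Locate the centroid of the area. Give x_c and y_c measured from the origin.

x_c = 66.35 cm, y_c = 28.28 cm

vertical leg: A = 28 × 100 = 2800.00, centroid at (14.00, 50.00).
horizontal leg: A = 160 × 22 = 3520.00, centroid at (108.00, 11.00).
ΣA = 6320.00 cm², ΣAx_c = 419360.00 cm³, ΣAy_c = 178720.00 cm³.
x_c = 419360.00/6320.00 = 66.35 cm; y_c = 178720.00/6320.00 = 28.28 cm.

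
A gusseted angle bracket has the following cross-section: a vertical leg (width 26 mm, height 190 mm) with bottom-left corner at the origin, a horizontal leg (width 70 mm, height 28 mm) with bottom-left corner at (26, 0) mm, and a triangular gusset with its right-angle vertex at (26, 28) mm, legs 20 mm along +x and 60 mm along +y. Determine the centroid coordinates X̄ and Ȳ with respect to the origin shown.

X̄ = 27.12 mm, Ȳ = 70.07 mm

vertical leg: A = 26 × 190 = 4940.00, centroid at (13.00, 95.00).
horizontal leg: A = 70 × 28 = 1960.00, centroid at (61.00, 14.00).
gusset: A = ½·20·60 = 600.00, centroid at (32.67, 48.00).
ΣA = 7500.00 mm²
ΣAX̄ = (4940.00)(13.00) + (1960.00)(61.00) + (600.00)(32.67) = 203380.00 mm³
ΣAȲ = (4940.00)(95.00) + (1960.00)(14.00) + (600.00)(48.00) = 525540.00 mm³
X̄ = 203380.00 / 7500.00 = 27.12 mm
Ȳ = 525540.00 / 7500.00 = 70.07 mm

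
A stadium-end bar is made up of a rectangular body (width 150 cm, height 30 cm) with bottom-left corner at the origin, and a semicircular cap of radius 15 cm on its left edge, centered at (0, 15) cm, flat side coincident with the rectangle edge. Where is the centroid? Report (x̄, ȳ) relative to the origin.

x̄ = 69.07 cm, ȳ = 15.00 cm

rectangular body: A = 150 × 30 = 4500.00, centroid at (75.00, 15.00).
semicircular end: A = ½π·15² = 353.43, centroid at (-6.37, 15.00).
ΣA = 4853.43 cm²
ΣAx̄ = (4500.00)(75.00) + (353.43)(-6.37) = 335250.00 cm³
ΣAȳ = (4500.00)(15.00) + (353.43)(15.00) = 72801.44 cm³
x̄ = 335250.00 / 4853.43 = 69.07 cm
ȳ = 72801.44 / 4853.43 = 15.00 cm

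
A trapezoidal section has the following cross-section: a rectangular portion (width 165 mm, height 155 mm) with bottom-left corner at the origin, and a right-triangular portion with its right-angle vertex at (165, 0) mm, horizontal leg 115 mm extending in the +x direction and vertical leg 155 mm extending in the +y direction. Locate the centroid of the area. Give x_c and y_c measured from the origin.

x_c = 113.73 mm, y_c = 70.82 mm

rectangular portion: A = 165 × 155 = 25575.00, centroid at (82.50, 77.50).
triangular portion: A = ½·115·155 = 8912.50, centroid at (203.33, 51.67).
ΣA = 34487.50 mm², ΣAx_c = 3922145.83 mm³, ΣAy_c = 2442541.67 mm³.
x_c = 3922145.83/34487.50 = 113.73 mm; y_c = 2442541.67/34487.50 = 70.82 mm.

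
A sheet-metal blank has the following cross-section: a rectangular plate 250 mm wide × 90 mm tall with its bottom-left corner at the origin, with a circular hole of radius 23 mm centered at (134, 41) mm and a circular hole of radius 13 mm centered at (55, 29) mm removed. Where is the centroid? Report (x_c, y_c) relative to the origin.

plate: A = 250 × 90 = 22500.00, centroid at (125.00, 45.00).
hole 1: A = −π·23² = -1661.90, centroid at (134.00, 41.00).
hole 2: A = −π·13² = -530.93, centroid at (55.00, 29.00).
ΣA = 20307.17 mm², ΣAx_c = 2560603.96 mm³, ΣAy_c = 928965.05 mm³.
x_c = 2560603.96/20307.17 = 126.09 mm; y_c = 928965.05/20307.17 = 45.75 mm.

x_c = 126.09 mm, y_c = 45.75 mm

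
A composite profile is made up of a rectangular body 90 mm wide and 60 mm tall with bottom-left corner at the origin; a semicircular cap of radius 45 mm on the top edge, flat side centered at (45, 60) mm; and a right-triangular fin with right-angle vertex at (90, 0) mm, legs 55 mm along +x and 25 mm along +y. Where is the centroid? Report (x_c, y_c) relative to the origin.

x_c = 49.70 mm, y_c = 45.24 mm

rectangular body: A = 90 × 60 = 5400.00, centroid at (45.00, 30.00).
semicircular top: A = ½π·45² = 3180.86, centroid at (45.00, 79.10).
triangular fin: A = ½·55·25 = 687.50, centroid at (108.33, 8.33).
ΣA = 9268.36 mm², ΣAx_c = 460617.98 mm³, ΣAy_c = 419330.92 mm³.
x_c = 460617.98/9268.36 = 49.70 mm; y_c = 419330.92/9268.36 = 45.24 mm.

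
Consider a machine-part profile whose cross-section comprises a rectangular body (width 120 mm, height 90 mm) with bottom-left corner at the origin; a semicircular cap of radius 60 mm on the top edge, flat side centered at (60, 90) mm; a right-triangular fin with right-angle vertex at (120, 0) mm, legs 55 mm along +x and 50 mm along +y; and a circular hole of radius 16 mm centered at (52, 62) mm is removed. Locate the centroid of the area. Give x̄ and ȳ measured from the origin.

x̄ = 66.70 mm, ȳ = 65.31 mm

rectangular body: A = 120 × 90 = 10800.00, centroid at (60.00, 45.00).
semicircular top: A = ½π·60² = 5654.87, centroid at (60.00, 115.46).
triangular fin: A = ½·55·50 = 1375.00, centroid at (138.33, 16.67).
hole: A = −π·16² = -804.25, centroid at (52.00, 62.00).
ΣA = 17025.62 mm²
ΣAx̄ = (10800.00)(60.00) + (5654.87)(60.00) + (1375.00)(138.33) + (-804.25)(52.00) = 1135679.46 mm³
ΣAȳ = (10800.00)(45.00) + (5654.87)(115.46) + (1375.00)(16.67) + (-804.25)(62.00) = 1111991.32 mm³
x̄ = 1135679.46 / 17025.62 = 66.70 mm
ȳ = 1111991.32 / 17025.62 = 65.31 mm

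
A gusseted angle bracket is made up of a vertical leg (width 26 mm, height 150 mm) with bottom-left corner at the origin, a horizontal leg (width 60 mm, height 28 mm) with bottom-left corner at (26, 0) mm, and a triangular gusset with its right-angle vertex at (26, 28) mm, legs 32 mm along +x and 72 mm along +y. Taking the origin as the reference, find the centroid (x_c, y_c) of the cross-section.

Part | A | x̄ᵢ | ȳᵢ | A·x̄ᵢ | A·ȳᵢ
vertical leg | 3900.00 | 13.00 | 75.00 | 50700.00 | 292500.00
horizontal leg | 1680.00 | 56.00 | 14.00 | 94080.00 | 23520.00
gusset | 1152.00 | 36.67 | 52.00 | 42240.00 | 59904.00
Σ | 6732.00 |  |  | 187020.00 | 375924.00
x_c = 187020.00 / 6732.00 = 27.78 mm
y_c = 375924.00 / 6732.00 = 55.84 mm

x_c = 27.78 mm, y_c = 55.84 mm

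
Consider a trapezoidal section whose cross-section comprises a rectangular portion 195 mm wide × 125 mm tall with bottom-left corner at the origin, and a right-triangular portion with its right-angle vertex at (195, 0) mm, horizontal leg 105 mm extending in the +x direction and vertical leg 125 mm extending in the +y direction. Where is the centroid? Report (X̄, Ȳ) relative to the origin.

X̄ = 125.61 mm, Ȳ = 58.08 mm

Part | A | x̄ᵢ | ȳᵢ | A·x̄ᵢ | A·ȳᵢ
rectangular portion | 24375.00 | 97.50 | 62.50 | 2376562.50 | 1523437.50
triangular portion | 6562.50 | 230.00 | 41.67 | 1509375.00 | 273437.50
Σ | 30937.50 |  |  | 3885937.50 | 1796875.00
X̄ = 3885937.50 / 30937.50 = 125.61 mm
Ȳ = 1796875.00 / 30937.50 = 58.08 mm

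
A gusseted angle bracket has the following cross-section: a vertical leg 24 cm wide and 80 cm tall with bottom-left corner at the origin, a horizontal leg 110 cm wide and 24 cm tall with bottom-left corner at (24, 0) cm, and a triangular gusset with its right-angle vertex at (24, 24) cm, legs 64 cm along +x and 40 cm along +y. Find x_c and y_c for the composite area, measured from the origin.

x_c = 49.59 cm, y_c = 26.76 cm

vertical leg: A = 24 × 80 = 1920.00, centroid at (12.00, 40.00).
horizontal leg: A = 110 × 24 = 2640.00, centroid at (79.00, 12.00).
gusset: A = ½·64·40 = 1280.00, centroid at (45.33, 37.33).
ΣA = 5840.00 cm²
ΣAx_c = (1920.00)(12.00) + (2640.00)(79.00) + (1280.00)(45.33) = 289626.67 cm³
ΣAy_c = (1920.00)(40.00) + (2640.00)(12.00) + (1280.00)(37.33) = 156266.67 cm³
x_c = 289626.67 / 5840.00 = 49.59 cm
y_c = 156266.67 / 5840.00 = 26.76 cm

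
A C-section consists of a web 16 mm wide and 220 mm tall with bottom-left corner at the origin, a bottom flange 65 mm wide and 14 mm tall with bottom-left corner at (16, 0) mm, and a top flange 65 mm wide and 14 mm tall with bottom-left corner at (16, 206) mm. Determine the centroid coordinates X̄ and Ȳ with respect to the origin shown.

X̄ = 21.80 mm, Ȳ = 110.00 mm

web: A = 16 × 220 = 3520.00, centroid at (8.00, 110.00).
bottom flange: A = 65 × 14 = 910.00, centroid at (48.50, 7.00).
top flange: A = 65 × 14 = 910.00, centroid at (48.50, 213.00).
ΣA = 5340.00 mm²
ΣAX̄ = (3520.00)(8.00) + (910.00)(48.50) + (910.00)(48.50) = 116430.00 mm³
ΣAȲ = (3520.00)(110.00) + (910.00)(7.00) + (910.00)(213.00) = 587400.00 mm³
X̄ = 116430.00 / 5340.00 = 21.80 mm
Ȳ = 587400.00 / 5340.00 = 110.00 mm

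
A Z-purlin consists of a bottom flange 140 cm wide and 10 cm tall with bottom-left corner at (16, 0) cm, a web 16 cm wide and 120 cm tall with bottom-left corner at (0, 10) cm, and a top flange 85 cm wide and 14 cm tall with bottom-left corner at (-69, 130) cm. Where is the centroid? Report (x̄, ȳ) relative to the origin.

Part | A | x̄ᵢ | ȳᵢ | A·x̄ᵢ | A·ȳᵢ
bottom flange | 1400.00 | 86.00 | 5.00 | 120400.00 | 7000.00
web | 1920.00 | 8.00 | 70.00 | 15360.00 | 134400.00
top flange | 1190.00 | -26.50 | 137.00 | -31535.00 | 163030.00
Σ | 4510.00 |  |  | 104225.00 | 304430.00
x̄ = 104225.00 / 4510.00 = 23.11 cm
ȳ = 304430.00 / 4510.00 = 67.50 cm

x̄ = 23.11 cm, ȳ = 67.50 cm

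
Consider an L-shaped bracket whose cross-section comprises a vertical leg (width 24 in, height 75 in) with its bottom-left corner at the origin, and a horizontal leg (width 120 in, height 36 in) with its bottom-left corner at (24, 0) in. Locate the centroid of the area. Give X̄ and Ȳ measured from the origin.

X̄ = 62.82 in, Ȳ = 23.74 in

vertical leg: A = 24 × 75 = 1800.00, centroid at (12.00, 37.50).
horizontal leg: A = 120 × 36 = 4320.00, centroid at (84.00, 18.00).
ΣA = 6120.00 in²
ΣAX̄ = (1800.00)(12.00) + (4320.00)(84.00) = 384480.00 in³
ΣAȲ = (1800.00)(37.50) + (4320.00)(18.00) = 145260.00 in³
X̄ = 384480.00 / 6120.00 = 62.82 in
Ȳ = 145260.00 / 6120.00 = 23.74 in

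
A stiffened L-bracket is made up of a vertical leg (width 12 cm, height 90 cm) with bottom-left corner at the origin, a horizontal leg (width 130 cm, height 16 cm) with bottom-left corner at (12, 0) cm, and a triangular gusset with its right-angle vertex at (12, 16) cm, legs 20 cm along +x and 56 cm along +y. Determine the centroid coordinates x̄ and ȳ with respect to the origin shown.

x̄ = 47.61 cm, ȳ = 22.76 cm

vertical leg: A = 12 × 90 = 1080.00, centroid at (6.00, 45.00).
horizontal leg: A = 130 × 16 = 2080.00, centroid at (77.00, 8.00).
gusset: A = ½·20·56 = 560.00, centroid at (18.67, 34.67).
ΣA = 3720.00 cm², ΣAx̄ = 177093.33 cm³, ΣAȳ = 84653.33 cm³.
x̄ = 177093.33/3720.00 = 47.61 cm; ȳ = 84653.33/3720.00 = 22.76 cm.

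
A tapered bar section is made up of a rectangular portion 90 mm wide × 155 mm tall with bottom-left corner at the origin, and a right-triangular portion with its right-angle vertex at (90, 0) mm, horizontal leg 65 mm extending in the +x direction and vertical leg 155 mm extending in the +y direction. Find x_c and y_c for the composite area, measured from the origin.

x_c = 62.69 mm, y_c = 70.65 mm

rectangular portion: A = 90 × 155 = 13950.00, centroid at (45.00, 77.50).
triangular portion: A = ½·65·155 = 5037.50, centroid at (111.67, 51.67).
ΣA = 18987.50 mm²
ΣAx_c = (13950.00)(45.00) + (5037.50)(111.67) = 1190270.83 mm³
ΣAy_c = (13950.00)(77.50) + (5037.50)(51.67) = 1341395.83 mm³
x_c = 1190270.83 / 18987.50 = 62.69 mm
y_c = 1341395.83 / 18987.50 = 70.65 mm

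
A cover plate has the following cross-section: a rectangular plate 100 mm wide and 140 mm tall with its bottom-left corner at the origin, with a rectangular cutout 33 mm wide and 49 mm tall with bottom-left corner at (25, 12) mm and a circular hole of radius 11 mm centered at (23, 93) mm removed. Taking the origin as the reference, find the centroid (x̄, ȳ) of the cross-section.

x̄ = 52.00 mm, ȳ = 73.78 mm

plate: A = 100 × 140 = 14000.00, centroid at (50.00, 70.00).
hole 1: A = −(33 × 49) = -1617.00, centroid at (41.50, 36.50).
hole 2: A = −π·11² = -380.13, centroid at (23.00, 93.00).
ΣA = 12002.87 mm²
ΣAx̄ = (14000.00)(50.00) + (-1617.00)(41.50) + (-380.13)(23.00) = 624151.45 mm³
ΣAȳ = (14000.00)(70.00) + (-1617.00)(36.50) + (-380.13)(93.00) = 885627.16 mm³
x̄ = 624151.45 / 12002.87 = 52.00 mm
ȳ = 885627.16 / 12002.87 = 73.78 mm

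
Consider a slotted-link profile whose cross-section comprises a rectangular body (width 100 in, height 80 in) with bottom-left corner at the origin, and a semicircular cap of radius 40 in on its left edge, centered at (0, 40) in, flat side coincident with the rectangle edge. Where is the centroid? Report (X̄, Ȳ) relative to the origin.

X̄ = 33.99 in, Ȳ = 40.00 in

rectangular body: A = 100 × 80 = 8000.00, centroid at (50.00, 40.00).
semicircular end: A = ½π·40² = 2513.27, centroid at (-16.98, 40.00).
ΣA = 10513.27 in², ΣAX̄ = 357333.33 in³, ΣAȲ = 420530.96 in³.
X̄ = 357333.33/10513.27 = 33.99 in; Ȳ = 420530.96/10513.27 = 40.00 in.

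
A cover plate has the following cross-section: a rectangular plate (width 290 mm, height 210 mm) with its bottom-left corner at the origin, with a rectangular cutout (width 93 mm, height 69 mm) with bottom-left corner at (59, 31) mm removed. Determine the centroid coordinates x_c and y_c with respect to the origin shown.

plate: A = 290 × 210 = 60900.00, centroid at (145.00, 105.00).
hole: A = −(93 × 69) = -6417.00, centroid at (105.50, 65.50).
ΣA = 54483.00 mm², ΣAx_c = 8153506.50 mm³, ΣAy_c = 5974186.50 mm³.
x_c = 8153506.50/54483.00 = 149.65 mm; y_c = 5974186.50/54483.00 = 109.65 mm.

x_c = 149.65 mm, y_c = 109.65 mm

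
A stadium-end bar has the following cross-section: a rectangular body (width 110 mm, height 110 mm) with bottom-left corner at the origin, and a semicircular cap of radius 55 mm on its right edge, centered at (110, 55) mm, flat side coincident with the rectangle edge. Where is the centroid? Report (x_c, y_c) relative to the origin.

x_c = 77.09 mm, y_c = 55.00 mm

rectangular body: A = 110 × 110 = 12100.00, centroid at (55.00, 55.00).
semicircular end: A = ½π·55² = 4751.66, centroid at (133.34, 55.00).
ΣA = 16851.66 mm², ΣAx_c = 1299099.14 mm³, ΣAy_c = 926841.24 mm³.
x_c = 1299099.14/16851.66 = 77.09 mm; y_c = 926841.24/16851.66 = 55.00 mm.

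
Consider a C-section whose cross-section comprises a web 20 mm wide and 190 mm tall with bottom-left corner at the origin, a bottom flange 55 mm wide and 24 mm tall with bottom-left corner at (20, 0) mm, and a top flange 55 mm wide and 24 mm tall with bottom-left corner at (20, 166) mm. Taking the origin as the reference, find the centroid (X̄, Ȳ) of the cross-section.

X̄ = 25.37 mm, Ȳ = 95.00 mm

web: A = 20 × 190 = 3800.00, centroid at (10.00, 95.00).
bottom flange: A = 55 × 24 = 1320.00, centroid at (47.50, 12.00).
top flange: A = 55 × 24 = 1320.00, centroid at (47.50, 178.00).
ΣA = 6440.00 mm²
ΣAX̄ = (3800.00)(10.00) + (1320.00)(47.50) + (1320.00)(47.50) = 163400.00 mm³
ΣAȲ = (3800.00)(95.00) + (1320.00)(12.00) + (1320.00)(178.00) = 611800.00 mm³
X̄ = 163400.00 / 6440.00 = 25.37 mm
Ȳ = 611800.00 / 6440.00 = 95.00 mm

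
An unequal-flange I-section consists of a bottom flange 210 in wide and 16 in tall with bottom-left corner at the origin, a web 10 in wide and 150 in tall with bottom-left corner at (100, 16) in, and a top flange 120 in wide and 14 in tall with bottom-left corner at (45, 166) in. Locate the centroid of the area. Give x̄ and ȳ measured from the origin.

x̄ = 105.00 in, ȳ = 69.42 in

Part | A | x̄ᵢ | ȳᵢ | A·x̄ᵢ | A·ȳᵢ
bottom flange | 3360.00 | 105.00 | 8.00 | 352800.00 | 26880.00
web | 1500.00 | 105.00 | 91.00 | 157500.00 | 136500.00
top flange | 1680.00 | 105.00 | 173.00 | 176400.00 | 290640.00
Σ | 6540.00 |  |  | 686700.00 | 454020.00
x̄ = 686700.00 / 6540.00 = 105.00 in
ȳ = 454020.00 / 6540.00 = 69.42 in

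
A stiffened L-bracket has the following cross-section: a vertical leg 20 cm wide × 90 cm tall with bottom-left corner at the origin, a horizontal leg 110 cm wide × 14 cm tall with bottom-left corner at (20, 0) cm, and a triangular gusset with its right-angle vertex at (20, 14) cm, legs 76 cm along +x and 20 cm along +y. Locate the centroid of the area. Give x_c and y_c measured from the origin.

x_c = 40.96 cm, y_c = 26.22 cm

Part | A | x̄ᵢ | ȳᵢ | A·x̄ᵢ | A·ȳᵢ
vertical leg | 1800.00 | 10.00 | 45.00 | 18000.00 | 81000.00
horizontal leg | 1540.00 | 75.00 | 7.00 | 115500.00 | 10780.00
gusset | 760.00 | 45.33 | 20.67 | 34453.33 | 15706.67
Σ | 4100.00 |  |  | 167953.33 | 107486.67
x_c = 167953.33 / 4100.00 = 40.96 cm
y_c = 107486.67 / 4100.00 = 26.22 cm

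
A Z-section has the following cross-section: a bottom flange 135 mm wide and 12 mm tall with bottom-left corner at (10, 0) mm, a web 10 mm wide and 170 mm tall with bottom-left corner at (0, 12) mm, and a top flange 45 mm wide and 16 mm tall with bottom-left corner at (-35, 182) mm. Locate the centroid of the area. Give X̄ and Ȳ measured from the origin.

bottom flange: A = 135 × 12 = 1620.00, centroid at (77.50, 6.00).
web: A = 10 × 170 = 1700.00, centroid at (5.00, 97.00).
top flange: A = 45 × 16 = 720.00, centroid at (-12.50, 190.00).
ΣA = 4040.00 mm²
ΣAX̄ = (1620.00)(77.50) + (1700.00)(5.00) + (720.00)(-12.50) = 125050.00 mm³
ΣAȲ = (1620.00)(6.00) + (1700.00)(97.00) + (720.00)(190.00) = 311420.00 mm³
X̄ = 125050.00 / 4040.00 = 30.95 mm
Ȳ = 311420.00 / 4040.00 = 77.08 mm

X̄ = 30.95 mm, Ȳ = 77.08 mm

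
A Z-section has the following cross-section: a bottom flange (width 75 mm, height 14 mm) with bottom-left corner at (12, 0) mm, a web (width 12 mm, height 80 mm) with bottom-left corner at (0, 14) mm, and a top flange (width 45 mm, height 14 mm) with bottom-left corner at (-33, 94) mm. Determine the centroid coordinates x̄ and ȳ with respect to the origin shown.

x̄ = 19.36 mm, ȳ = 46.52 mm

bottom flange: A = 75 × 14 = 1050.00, centroid at (49.50, 7.00).
web: A = 12 × 80 = 960.00, centroid at (6.00, 54.00).
top flange: A = 45 × 14 = 630.00, centroid at (-10.50, 101.00).
ΣA = 2640.00 mm², ΣAx̄ = 51120.00 mm³, ΣAȳ = 122820.00 mm³.
x̄ = 51120.00/2640.00 = 19.36 mm; ȳ = 122820.00/2640.00 = 46.52 mm.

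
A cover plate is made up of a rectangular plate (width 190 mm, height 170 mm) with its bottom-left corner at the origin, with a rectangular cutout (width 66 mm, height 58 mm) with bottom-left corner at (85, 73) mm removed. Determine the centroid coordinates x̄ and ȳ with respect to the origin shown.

x̄ = 91.91 mm, ȳ = 82.71 mm

plate: A = 190 × 170 = 32300.00, centroid at (95.00, 85.00).
hole: A = −(66 × 58) = -3828.00, centroid at (118.00, 102.00).
ΣA = 28472.00 mm²
ΣAx̄ = (32300.00)(95.00) + (-3828.00)(118.00) = 2616796.00 mm³
ΣAȳ = (32300.00)(85.00) + (-3828.00)(102.00) = 2355044.00 mm³
x̄ = 2616796.00 / 28472.00 = 91.91 mm
ȳ = 2355044.00 / 28472.00 = 82.71 mm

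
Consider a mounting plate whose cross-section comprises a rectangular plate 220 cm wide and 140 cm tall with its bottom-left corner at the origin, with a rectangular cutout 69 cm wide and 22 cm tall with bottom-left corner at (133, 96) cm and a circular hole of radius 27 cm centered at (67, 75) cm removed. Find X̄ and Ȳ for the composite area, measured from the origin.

plate: A = 220 × 140 = 30800.00, centroid at (110.00, 70.00).
hole 1: A = −(69 × 22) = -1518.00, centroid at (167.50, 107.00).
hole 2: A = −π·27² = -2290.22, centroid at (67.00, 75.00).
ΣA = 26991.78 cm², ΣAX̄ = 2980290.19 cm³, ΣAȲ = 1821807.42 cm³.
X̄ = 2980290.19/26991.78 = 110.41 cm; Ȳ = 1821807.42/26991.78 = 67.49 cm.

X̄ = 110.41 cm, Ȳ = 67.49 cm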